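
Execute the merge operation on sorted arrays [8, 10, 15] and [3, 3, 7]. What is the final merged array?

Merging process:

Compare 8 vs 3: take 3 from right. Merged: [3]
Compare 8 vs 3: take 3 from right. Merged: [3, 3]
Compare 8 vs 7: take 7 from right. Merged: [3, 3, 7]
Append remaining from left: [8, 10, 15]. Merged: [3, 3, 7, 8, 10, 15]

Final merged array: [3, 3, 7, 8, 10, 15]
Total comparisons: 3

The merged array is [3, 3, 7, 8, 10, 15], requiring 3 comparisons. The merge step runs in O(n) time where n is the total number of elements.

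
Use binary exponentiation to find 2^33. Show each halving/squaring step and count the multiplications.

Computing 2^33 by squaring (build up from 2^1; each line after the first costs one multiplication):

2^1 = 2
2^2 = (2^1)^2 = 2^2 = 4
2^4 = (2^2)^2 = 4^2 = 16
2^8 = (2^4)^2 = 16^2 = 256
2^16 = (2^8)^2 = 256^2 = 65536
2^32 = (2^16)^2 = 65536^2 = 4294967296
2^33 = 2 * 2^32 = 2 * 4294967296 = 8589934592

Result: 8589934592
Multiplications needed: 6 (6 lines after 2^1)

2^33 = 8589934592. Using exponentiation by squaring, this requires 6 multiplications. The key idea: if the exponent is even, square the half-power; if odd, multiply by the base once.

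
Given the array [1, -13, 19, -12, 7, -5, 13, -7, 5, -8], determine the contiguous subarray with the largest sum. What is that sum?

Using Kadane's algorithm on [1, -13, 19, -12, 7, -5, 13, -7, 5, -8]:

Scanning through the array:
Position 1 (value -13): max_ending_here = -12, max_so_far = 1
Position 2 (value 19): max_ending_here = 19, max_so_far = 19
Position 3 (value -12): max_ending_here = 7, max_so_far = 19
Position 4 (value 7): max_ending_here = 14, max_so_far = 19
Position 5 (value -5): max_ending_here = 9, max_so_far = 19
Position 6 (value 13): max_ending_here = 22, max_so_far = 22
Position 7 (value -7): max_ending_here = 15, max_so_far = 22
Position 8 (value 5): max_ending_here = 20, max_so_far = 22
Position 9 (value -8): max_ending_here = 12, max_so_far = 22

Maximum subarray: [19, -12, 7, -5, 13]
Maximum sum: 22

The maximum subarray is [19, -12, 7, -5, 13] with sum 22. This subarray runs from index 2 to index 6.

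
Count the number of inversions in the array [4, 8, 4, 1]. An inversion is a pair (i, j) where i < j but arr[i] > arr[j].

Finding inversions in [4, 8, 4, 1]:

(0, 3): arr[0]=4 > arr[3]=1
(1, 2): arr[1]=8 > arr[2]=4
(1, 3): arr[1]=8 > arr[3]=1
(2, 3): arr[2]=4 > arr[3]=1

Total inversions: 4

The array has 4 inversion(s): (0,3), (1,2), (1,3), (2,3). Each pair (i,j) satisfies i < j and arr[i] > arr[j].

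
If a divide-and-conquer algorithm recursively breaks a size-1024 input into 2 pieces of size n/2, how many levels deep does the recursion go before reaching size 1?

For divide and conquer with division factor 2:

Problem sizes at each level:
Level 0: 1024
Level 1: 512
Level 2: 256
Level 3: 128
Level 4: 64
Level 5: 32
Level 6: 16
Level 7: 8
Level 8: 4
Level 9: 2
Level 10: 1

The root is level 0 and the size-1 base case is level 10 (the tree spans levels 0 through 10, i.e. 11 levels counting the root), so the depth is the number of divisions: log_2(1024) = 10

The recursion tree depth is log_2(1024) = 10. At each level, the problem size is divided by 2, so it takes 10 divisions to reduce to a base case of size 1. The algorithm makes 2 recursive calls at each level.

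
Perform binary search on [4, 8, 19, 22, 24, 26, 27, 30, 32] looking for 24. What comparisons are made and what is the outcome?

Binary search for 24 in [4, 8, 19, 22, 24, 26, 27, 30, 32]:

lo=0, hi=8, mid=4, arr[mid]=24 -> Found target at index 4!

Binary search finds 24 at index 4 after 1 comparisons. The search repeatedly halves the search space by comparing with the middle element.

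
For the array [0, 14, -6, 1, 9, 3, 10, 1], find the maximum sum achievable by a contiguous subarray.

Using Kadane's algorithm on [0, 14, -6, 1, 9, 3, 10, 1]:

Scanning through the array:
Position 1 (value 14): max_ending_here = 14, max_so_far = 14
Position 2 (value -6): max_ending_here = 8, max_so_far = 14
Position 3 (value 1): max_ending_here = 9, max_so_far = 14
Position 4 (value 9): max_ending_here = 18, max_so_far = 18
Position 5 (value 3): max_ending_here = 21, max_so_far = 21
Position 6 (value 10): max_ending_here = 31, max_so_far = 31
Position 7 (value 1): max_ending_here = 32, max_so_far = 32

Maximum subarray: [0, 14, -6, 1, 9, 3, 10, 1]
Maximum sum: 32

The maximum subarray is [0, 14, -6, 1, 9, 3, 10, 1] with sum 32. This subarray runs from index 0 to index 7.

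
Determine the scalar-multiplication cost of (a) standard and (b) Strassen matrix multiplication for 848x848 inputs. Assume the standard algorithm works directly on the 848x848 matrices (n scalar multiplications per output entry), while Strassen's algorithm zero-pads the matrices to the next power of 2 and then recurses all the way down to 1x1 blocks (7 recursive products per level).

Matrix multiplication for 848x848 matrices:

Strassen's algorithm requires power-of-2 dimensions. Pad 848x848 to 1024x1024 (next power of 2).

Standard algorithm: 848^3 = 609800192 multiplications
Strassen's algorithm: 7^(log2(1024)) = 7^10 = 282475249 multiplications
Savings: 609800192 - 282475249 = 327324943 multiplications

Standard: 609800192 multiplications (848^3). Strassen: 282475249 multiplications (7^10, after padding to 1024x1024). Strassen reduces 8 recursive multiplications to 7 at each level.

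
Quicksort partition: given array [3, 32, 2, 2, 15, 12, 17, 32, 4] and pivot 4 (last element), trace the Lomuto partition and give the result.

Lomuto partition with pivot = 4:

Initial array: [3, 32, 2, 2, 15, 12, 17, 32, 4]

arr[0]=3 <= 4: swap with position 0, array becomes [3, 32, 2, 2, 15, 12, 17, 32, 4]
arr[1]=32 > 4: no swap
arr[2]=2 <= 4: swap with position 1, array becomes [3, 2, 32, 2, 15, 12, 17, 32, 4]
arr[3]=2 <= 4: swap with position 2, array becomes [3, 2, 2, 32, 15, 12, 17, 32, 4]
arr[4]=15 > 4: no swap
arr[5]=12 > 4: no swap
arr[6]=17 > 4: no swap
arr[7]=32 > 4: no swap

Place pivot at position 3: [3, 2, 2, 4, 15, 12, 17, 32, 32]
Pivot position: 3

After partitioning with pivot 4, the array becomes [3, 2, 2, 4, 15, 12, 17, 32, 32]. The pivot is placed at index 3. All elements to the left of the pivot are <= 4, and all elements to the right are > 4.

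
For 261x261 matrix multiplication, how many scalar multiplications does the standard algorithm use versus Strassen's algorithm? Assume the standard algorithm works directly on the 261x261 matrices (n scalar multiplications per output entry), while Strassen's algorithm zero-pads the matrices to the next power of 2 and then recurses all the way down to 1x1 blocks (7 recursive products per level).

Matrix multiplication for 261x261 matrices:

Strassen's algorithm requires power-of-2 dimensions. Pad 261x261 to 512x512 (next power of 2).

Standard algorithm: 261^3 = 17779581 multiplications
Strassen's algorithm: 7^(log2(512)) = 7^9 = 40353607 multiplications
Difference: 17779581 - 40353607 = -22574026 (Strassen uses MORE here due to padding overhead — for small or just-over-power-of-2 n, padding can outweigh the per-level savings)

Standard: 17779581 multiplications (261^3). Strassen: 40353607 multiplications (7^9, after padding to 512x512). Strassen reduces 8 recursive multiplications to 7 at each level.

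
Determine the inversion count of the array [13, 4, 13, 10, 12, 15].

Finding inversions in [13, 4, 13, 10, 12, 15]:

(0, 1): arr[0]=13 > arr[1]=4
(0, 3): arr[0]=13 > arr[3]=10
(0, 4): arr[0]=13 > arr[4]=12
(2, 3): arr[2]=13 > arr[3]=10
(2, 4): arr[2]=13 > arr[4]=12

Total inversions: 5

The array has 5 inversion(s): (0,1), (0,3), (0,4), (2,3), (2,4). Each pair (i,j) satisfies i < j and arr[i] > arr[j].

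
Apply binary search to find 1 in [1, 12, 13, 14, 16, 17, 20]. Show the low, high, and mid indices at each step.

Binary search for 1 in [1, 12, 13, 14, 16, 17, 20]:

lo=0, hi=6, mid=3, arr[mid]=14 -> 14 > 1, search left half
lo=0, hi=2, mid=1, arr[mid]=12 -> 12 > 1, search left half
lo=0, hi=0, mid=0, arr[mid]=1 -> Found target at index 0!

Binary search finds 1 at index 0 after 3 comparisons. The search repeatedly halves the search space by comparing with the middle element.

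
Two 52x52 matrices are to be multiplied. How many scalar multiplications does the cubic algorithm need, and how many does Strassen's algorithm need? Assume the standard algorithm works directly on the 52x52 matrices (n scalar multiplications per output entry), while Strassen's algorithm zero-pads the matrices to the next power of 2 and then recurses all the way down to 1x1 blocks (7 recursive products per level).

Matrix multiplication for 52x52 matrices:

Strassen's algorithm requires power-of-2 dimensions. Pad 52x52 to 64x64 (next power of 2).

Standard algorithm: 52^3 = 140608 multiplications
Strassen's algorithm: 7^(log2(64)) = 7^6 = 117649 multiplications
Savings: 140608 - 117649 = 22959 multiplications

Standard: 140608 multiplications (52^3). Strassen: 117649 multiplications (7^6, after padding to 64x64). Strassen reduces 8 recursive multiplications to 7 at each level.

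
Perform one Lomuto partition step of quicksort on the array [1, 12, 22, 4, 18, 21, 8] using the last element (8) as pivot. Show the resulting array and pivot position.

Lomuto partition with pivot = 8:

Initial array: [1, 12, 22, 4, 18, 21, 8]

arr[0]=1 <= 8: swap with position 0, array becomes [1, 12, 22, 4, 18, 21, 8]
arr[1]=12 > 8: no swap
arr[2]=22 > 8: no swap
arr[3]=4 <= 8: swap with position 1, array becomes [1, 4, 22, 12, 18, 21, 8]
arr[4]=18 > 8: no swap
arr[5]=21 > 8: no swap

Place pivot at position 2: [1, 4, 8, 12, 18, 21, 22]
Pivot position: 2

After partitioning with pivot 8, the array becomes [1, 4, 8, 12, 18, 21, 22]. The pivot is placed at index 2. All elements to the left of the pivot are <= 8, and all elements to the right are > 8.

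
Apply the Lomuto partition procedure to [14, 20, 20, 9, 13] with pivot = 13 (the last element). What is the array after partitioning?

Lomuto partition with pivot = 13:

Initial array: [14, 20, 20, 9, 13]

arr[0]=14 > 13: no swap
arr[1]=20 > 13: no swap
arr[2]=20 > 13: no swap
arr[3]=9 <= 13: swap with position 0, array becomes [9, 20, 20, 14, 13]

Place pivot at position 1: [9, 13, 20, 14, 20]
Pivot position: 1

After partitioning with pivot 13, the array becomes [9, 13, 20, 14, 20]. The pivot is placed at index 1. All elements to the left of the pivot are <= 13, and all elements to the right are > 13.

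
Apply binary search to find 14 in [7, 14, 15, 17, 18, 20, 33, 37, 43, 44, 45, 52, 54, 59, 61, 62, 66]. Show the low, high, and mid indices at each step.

Binary search for 14 in [7, 14, 15, 17, 18, 20, 33, 37, 43, 44, 45, 52, 54, 59, 61, 62, 66]:

lo=0, hi=16, mid=8, arr[mid]=43 -> 43 > 14, search left half
lo=0, hi=7, mid=3, arr[mid]=17 -> 17 > 14, search left half
lo=0, hi=2, mid=1, arr[mid]=14 -> Found target at index 1!

Binary search finds 14 at index 1 after 3 comparisons. The search repeatedly halves the search space by comparing with the middle element.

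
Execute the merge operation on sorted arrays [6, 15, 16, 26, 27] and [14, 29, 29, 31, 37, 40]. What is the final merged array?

Merging process:

Compare 6 vs 14: take 6 from left. Merged: [6]
Compare 15 vs 14: take 14 from right. Merged: [6, 14]
Compare 15 vs 29: take 15 from left. Merged: [6, 14, 15]
Compare 16 vs 29: take 16 from left. Merged: [6, 14, 15, 16]
Compare 26 vs 29: take 26 from left. Merged: [6, 14, 15, 16, 26]
Compare 27 vs 29: take 27 from left. Merged: [6, 14, 15, 16, 26, 27]
Append remaining from right: [29, 29, 31, 37, 40]. Merged: [6, 14, 15, 16, 26, 27, 29, 29, 31, 37, 40]

Final merged array: [6, 14, 15, 16, 26, 27, 29, 29, 31, 37, 40]
Total comparisons: 6

The merged array is [6, 14, 15, 16, 26, 27, 29, 29, 31, 37, 40], requiring 6 comparisons. The merge step runs in O(n) time where n is the total number of elements.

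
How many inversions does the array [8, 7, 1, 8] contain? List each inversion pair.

Finding inversions in [8, 7, 1, 8]:

(0, 1): arr[0]=8 > arr[1]=7
(0, 2): arr[0]=8 > arr[2]=1
(1, 2): arr[1]=7 > arr[2]=1

Total inversions: 3

The array has 3 inversion(s): (0,1), (0,2), (1,2). Each pair (i,j) satisfies i < j and arr[i] > arr[j].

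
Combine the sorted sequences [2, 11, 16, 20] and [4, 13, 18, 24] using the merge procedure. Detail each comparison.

Merging process:

Compare 2 vs 4: take 2 from left. Merged: [2]
Compare 11 vs 4: take 4 from right. Merged: [2, 4]
Compare 11 vs 13: take 11 from left. Merged: [2, 4, 11]
Compare 16 vs 13: take 13 from right. Merged: [2, 4, 11, 13]
Compare 16 vs 18: take 16 from left. Merged: [2, 4, 11, 13, 16]
Compare 20 vs 18: take 18 from right. Merged: [2, 4, 11, 13, 16, 18]
Compare 20 vs 24: take 20 from left. Merged: [2, 4, 11, 13, 16, 18, 20]
Append remaining from right: [24]. Merged: [2, 4, 11, 13, 16, 18, 20, 24]

Final merged array: [2, 4, 11, 13, 16, 18, 20, 24]
Total comparisons: 7

The merged array is [2, 4, 11, 13, 16, 18, 20, 24], requiring 7 comparisons. The merge step runs in O(n) time where n is the total number of elements.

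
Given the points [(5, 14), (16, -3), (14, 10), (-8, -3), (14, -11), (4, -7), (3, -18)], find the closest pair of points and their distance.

Computing all pairwise distances among 7 points:

d((5, 14), (16, -3)) = 20.2485
d((5, 14), (14, 10)) = 9.8489
d((5, 14), (-8, -3)) = 21.4009
d((5, 14), (14, -11)) = 26.5707
d((5, 14), (4, -7)) = 21.0238
d((5, 14), (3, -18)) = 32.0624
d((16, -3), (14, 10)) = 13.1529
d((16, -3), (-8, -3)) = 24.0
d((16, -3), (14, -11)) = 8.2462 <-- minimum
d((16, -3), (4, -7)) = 12.6491
d((16, -3), (3, -18)) = 19.8494
d((14, 10), (-8, -3)) = 25.5539
d((14, 10), (14, -11)) = 21.0
d((14, 10), (4, -7)) = 19.7231
d((14, 10), (3, -18)) = 30.0832
d((-8, -3), (14, -11)) = 23.4094
d((-8, -3), (4, -7)) = 12.6491
d((-8, -3), (3, -18)) = 18.6011
d((14, -11), (4, -7)) = 10.7703
d((14, -11), (3, -18)) = 13.0384
d((4, -7), (3, -18)) = 11.0454

Closest pair: (16, -3) and (14, -11) with distance 8.2462

The closest pair is (16, -3) and (14, -11) with Euclidean distance 8.2462. For 7 points, brute-force pairwise comparison is shown above. For large n, the divide-and-conquer algorithm (sort by x, recurse on halves, check the dividing strip) achieves O(n log n).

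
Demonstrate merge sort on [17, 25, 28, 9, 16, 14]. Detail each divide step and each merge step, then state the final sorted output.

Merge sort trace:

Split: [17, 25, 28, 9, 16, 14] -> [17, 25, 28] and [9, 16, 14]
  Split: [17, 25, 28] -> [17] and [25, 28]
    Split: [25, 28] -> [25] and [28]
    Merge: [25] + [28] -> [25, 28]
  Merge: [17] + [25, 28] -> [17, 25, 28]
  Split: [9, 16, 14] -> [9] and [16, 14]
    Split: [16, 14] -> [16] and [14]
    Merge: [16] + [14] -> [14, 16]
  Merge: [9] + [14, 16] -> [9, 14, 16]
Merge: [17, 25, 28] + [9, 14, 16] -> [9, 14, 16, 17, 25, 28]

Final sorted array: [9, 14, 16, 17, 25, 28]

The merge sort proceeds by recursively splitting the array and merging sorted halves.
After all merges, the sorted array is [9, 14, 16, 17, 25, 28].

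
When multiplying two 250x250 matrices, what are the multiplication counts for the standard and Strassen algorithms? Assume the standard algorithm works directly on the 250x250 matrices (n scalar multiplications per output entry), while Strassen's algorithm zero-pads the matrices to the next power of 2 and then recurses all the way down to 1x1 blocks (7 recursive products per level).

Matrix multiplication for 250x250 matrices:

Strassen's algorithm requires power-of-2 dimensions. Pad 250x250 to 256x256 (next power of 2).

Standard algorithm: 250^3 = 15625000 multiplications
Strassen's algorithm: 7^(log2(256)) = 7^8 = 5764801 multiplications
Savings: 15625000 - 5764801 = 9860199 multiplications

Standard: 15625000 multiplications (250^3). Strassen: 5764801 multiplications (7^8, after padding to 256x256). Strassen reduces 8 recursive multiplications to 7 at each level.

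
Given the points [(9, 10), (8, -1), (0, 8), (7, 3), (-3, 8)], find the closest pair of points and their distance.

Computing all pairwise distances among 5 points:

d((9, 10), (8, -1)) = 11.0454
d((9, 10), (0, 8)) = 9.2195
d((9, 10), (7, 3)) = 7.2801
d((9, 10), (-3, 8)) = 12.1655
d((8, -1), (0, 8)) = 12.0416
d((8, -1), (7, 3)) = 4.1231
d((8, -1), (-3, 8)) = 14.2127
d((0, 8), (7, 3)) = 8.6023
d((0, 8), (-3, 8)) = 3.0 <-- minimum
d((7, 3), (-3, 8)) = 11.1803

Closest pair: (0, 8) and (-3, 8) with distance 3.0

The closest pair is (0, 8) and (-3, 8) with Euclidean distance 3.0. For 5 points, brute-force pairwise comparison is shown above. For large n, the divide-and-conquer algorithm (sort by x, recurse on halves, check the dividing strip) achieves O(n log n).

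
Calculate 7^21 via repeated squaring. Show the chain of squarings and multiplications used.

Computing 7^21 by squaring (build up from 7^1; each line after the first costs one multiplication):

7^1 = 7
7^2 = (7^1)^2 = 7^2 = 49
7^4 = (7^2)^2 = 49^2 = 2401
7^5 = 7 * 7^4 = 7 * 2401 = 16807
7^10 = (7^5)^2 = 16807^2 = 282475249
7^20 = (7^10)^2 = 282475249^2 = 79792266297612001
7^21 = 7 * 7^20 = 7 * 79792266297612001 = 558545864083284007

Result: 558545864083284007
Multiplications needed: 6 (6 lines after 7^1)

7^21 = 558545864083284007. Using exponentiation by squaring, this requires 6 multiplications. The key idea: if the exponent is even, square the half-power; if odd, multiply by the base once.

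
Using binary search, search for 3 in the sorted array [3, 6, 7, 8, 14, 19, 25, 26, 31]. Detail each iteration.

Binary search for 3 in [3, 6, 7, 8, 14, 19, 25, 26, 31]:

lo=0, hi=8, mid=4, arr[mid]=14 -> 14 > 3, search left half
lo=0, hi=3, mid=1, arr[mid]=6 -> 6 > 3, search left half
lo=0, hi=0, mid=0, arr[mid]=3 -> Found target at index 0!

Binary search finds 3 at index 0 after 3 comparisons. The search repeatedly halves the search space by comparing with the middle element.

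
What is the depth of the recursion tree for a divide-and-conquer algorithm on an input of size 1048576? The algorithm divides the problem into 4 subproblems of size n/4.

For divide and conquer with division factor 4:

Problem sizes at each level:
Level 0: 1048576
Level 1: 262144
Level 2: 65536
Level 3: 16384
Level 4: 4096
Level 5: 1024
Level 6: 256
Level 7: 64
Level 8: 16
Level 9: 4
Level 10: 1

The root is level 0 and the size-1 base case is level 10 (the tree spans levels 0 through 10, i.e. 11 levels counting the root), so the depth is the number of divisions: log_4(1048576) = 10

The recursion tree depth is log_4(1048576) = 10. At each level, the problem size is divided by 4, so it takes 10 divisions to reduce to a base case of size 1. The algorithm makes 4 recursive calls at each level.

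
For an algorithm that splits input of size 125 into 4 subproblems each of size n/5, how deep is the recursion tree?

For divide and conquer with division factor 5:

Problem sizes at each level:
Level 0: 125
Level 1: 25
Level 2: 5
Level 3: 1

The root is level 0 and the size-1 base case is level 3 (the tree spans levels 0 through 3, i.e. 4 levels counting the root), so the depth is the number of divisions: log_5(125) = 3

The recursion tree depth is log_5(125) = 3. At each level, the problem size is divided by 5, so it takes 3 divisions to reduce to a base case of size 1. The algorithm makes 4 recursive calls at each level.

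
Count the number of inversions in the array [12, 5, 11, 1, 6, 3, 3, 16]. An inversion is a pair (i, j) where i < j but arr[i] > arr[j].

Finding inversions in [12, 5, 11, 1, 6, 3, 3, 16]:

(0, 1): arr[0]=12 > arr[1]=5
(0, 2): arr[0]=12 > arr[2]=11
(0, 3): arr[0]=12 > arr[3]=1
(0, 4): arr[0]=12 > arr[4]=6
(0, 5): arr[0]=12 > arr[5]=3
(0, 6): arr[0]=12 > arr[6]=3
(1, 3): arr[1]=5 > arr[3]=1
(1, 5): arr[1]=5 > arr[5]=3
(1, 6): arr[1]=5 > arr[6]=3
(2, 3): arr[2]=11 > arr[3]=1
(2, 4): arr[2]=11 > arr[4]=6
(2, 5): arr[2]=11 > arr[5]=3
(2, 6): arr[2]=11 > arr[6]=3
(4, 5): arr[4]=6 > arr[5]=3
(4, 6): arr[4]=6 > arr[6]=3

Total inversions: 15

The array has 15 inversion(s): (0,1), (0,2), (0,3), (0,4), (0,5), (0,6), (1,3), (1,5), (1,6), (2,3), (2,4), (2,5), (2,6), (4,5), (4,6). Each pair (i,j) satisfies i < j and arr[i] > arr[j].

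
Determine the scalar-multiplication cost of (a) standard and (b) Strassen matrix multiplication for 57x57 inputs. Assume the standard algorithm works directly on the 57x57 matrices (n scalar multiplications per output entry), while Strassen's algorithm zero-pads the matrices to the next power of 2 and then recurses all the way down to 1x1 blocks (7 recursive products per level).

Matrix multiplication for 57x57 matrices:

Strassen's algorithm requires power-of-2 dimensions. Pad 57x57 to 64x64 (next power of 2).

Standard algorithm: 57^3 = 185193 multiplications
Strassen's algorithm: 7^(log2(64)) = 7^6 = 117649 multiplications
Savings: 185193 - 117649 = 67544 multiplications

Standard: 185193 multiplications (57^3). Strassen: 117649 multiplications (7^6, after padding to 64x64). Strassen reduces 8 recursive multiplications to 7 at each level.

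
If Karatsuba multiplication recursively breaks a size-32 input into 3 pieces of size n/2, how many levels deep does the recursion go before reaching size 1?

For divide and conquer with division factor 2:

Problem sizes at each level:
Level 0: 32
Level 1: 16
Level 2: 8
Level 3: 4
Level 4: 2
Level 5: 1

The root is level 0 and the size-1 base case is level 5 (the tree spans levels 0 through 5, i.e. 6 levels counting the root), so the depth is the number of divisions: log_2(32) = 5

The recursion tree depth is log_2(32) = 5. At each level, the problem size is divided by 2, so it takes 5 divisions to reduce to a base case of size 1. The algorithm makes 3 recursive calls at each level.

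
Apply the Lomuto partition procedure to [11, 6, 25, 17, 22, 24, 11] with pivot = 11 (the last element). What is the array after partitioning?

Lomuto partition with pivot = 11:

Initial array: [11, 6, 25, 17, 22, 24, 11]

arr[0]=11 <= 11: swap with position 0, array becomes [11, 6, 25, 17, 22, 24, 11]
arr[1]=6 <= 11: swap with position 1, array becomes [11, 6, 25, 17, 22, 24, 11]
arr[2]=25 > 11: no swap
arr[3]=17 > 11: no swap
arr[4]=22 > 11: no swap
arr[5]=24 > 11: no swap

Place pivot at position 2: [11, 6, 11, 17, 22, 24, 25]
Pivot position: 2

After partitioning with pivot 11, the array becomes [11, 6, 11, 17, 22, 24, 25]. The pivot is placed at index 2. All elements to the left of the pivot are <= 11, and all elements to the right are > 11.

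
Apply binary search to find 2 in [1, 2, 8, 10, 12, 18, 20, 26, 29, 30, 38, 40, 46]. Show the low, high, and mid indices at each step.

Binary search for 2 in [1, 2, 8, 10, 12, 18, 20, 26, 29, 30, 38, 40, 46]:

lo=0, hi=12, mid=6, arr[mid]=20 -> 20 > 2, search left half
lo=0, hi=5, mid=2, arr[mid]=8 -> 8 > 2, search left half
lo=0, hi=1, mid=0, arr[mid]=1 -> 1 < 2, search right half
lo=1, hi=1, mid=1, arr[mid]=2 -> Found target at index 1!

Binary search finds 2 at index 1 after 4 comparisons. The search repeatedly halves the search space by comparing with the middle element.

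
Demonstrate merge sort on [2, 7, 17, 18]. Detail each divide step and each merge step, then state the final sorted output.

Merge sort trace:

Split: [2, 7, 17, 18] -> [2, 7] and [17, 18]
  Split: [2, 7] -> [2] and [7]
  Merge: [2] + [7] -> [2, 7]
  Split: [17, 18] -> [17] and [18]
  Merge: [17] + [18] -> [17, 18]
Merge: [2, 7] + [17, 18] -> [2, 7, 17, 18]

Final sorted array: [2, 7, 17, 18]

The merge sort proceeds by recursively splitting the array and merging sorted halves.
After all merges, the sorted array is [2, 7, 17, 18].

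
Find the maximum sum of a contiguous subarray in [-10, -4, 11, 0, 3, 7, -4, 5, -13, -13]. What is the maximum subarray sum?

Using Kadane's algorithm on [-10, -4, 11, 0, 3, 7, -4, 5, -13, -13]:

Scanning through the array:
Position 1 (value -4): max_ending_here = -4, max_so_far = -4
Position 2 (value 11): max_ending_here = 11, max_so_far = 11
Position 3 (value 0): max_ending_here = 11, max_so_far = 11
Position 4 (value 3): max_ending_here = 14, max_so_far = 14
Position 5 (value 7): max_ending_here = 21, max_so_far = 21
Position 6 (value -4): max_ending_here = 17, max_so_far = 21
Position 7 (value 5): max_ending_here = 22, max_so_far = 22
Position 8 (value -13): max_ending_here = 9, max_so_far = 22
Position 9 (value -13): max_ending_here = -4, max_so_far = 22

Maximum subarray: [11, 0, 3, 7, -4, 5]
Maximum sum: 22

The maximum subarray is [11, 0, 3, 7, -4, 5] with sum 22. This subarray runs from index 2 to index 7.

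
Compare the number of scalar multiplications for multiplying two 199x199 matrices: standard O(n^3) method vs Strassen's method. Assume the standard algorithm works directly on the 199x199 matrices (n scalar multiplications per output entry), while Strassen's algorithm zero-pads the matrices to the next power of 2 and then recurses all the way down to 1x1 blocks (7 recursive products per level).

Matrix multiplication for 199x199 matrices:

Strassen's algorithm requires power-of-2 dimensions. Pad 199x199 to 256x256 (next power of 2).

Standard algorithm: 199^3 = 7880599 multiplications
Strassen's algorithm: 7^(log2(256)) = 7^8 = 5764801 multiplications
Savings: 7880599 - 5764801 = 2115798 multiplications

Standard: 7880599 multiplications (199^3). Strassen: 5764801 multiplications (7^8, after padding to 256x256). Strassen reduces 8 recursive multiplications to 7 at each level.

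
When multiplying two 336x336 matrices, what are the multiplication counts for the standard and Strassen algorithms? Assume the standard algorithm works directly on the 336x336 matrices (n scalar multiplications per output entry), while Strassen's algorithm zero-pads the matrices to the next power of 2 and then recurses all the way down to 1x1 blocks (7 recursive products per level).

Matrix multiplication for 336x336 matrices:

Strassen's algorithm requires power-of-2 dimensions. Pad 336x336 to 512x512 (next power of 2).

Standard algorithm: 336^3 = 37933056 multiplications
Strassen's algorithm: 7^(log2(512)) = 7^9 = 40353607 multiplications
Difference: 37933056 - 40353607 = -2420551 (Strassen uses MORE here due to padding overhead — for small or just-over-power-of-2 n, padding can outweigh the per-level savings)

Standard: 37933056 multiplications (336^3). Strassen: 40353607 multiplications (7^9, after padding to 512x512). Strassen reduces 8 recursive multiplications to 7 at each level.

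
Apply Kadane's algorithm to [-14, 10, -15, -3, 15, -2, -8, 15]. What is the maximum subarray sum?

Using Kadane's algorithm on [-14, 10, -15, -3, 15, -2, -8, 15]:

Scanning through the array:
Position 1 (value 10): max_ending_here = 10, max_so_far = 10
Position 2 (value -15): max_ending_here = -5, max_so_far = 10
Position 3 (value -3): max_ending_here = -3, max_so_far = 10
Position 4 (value 15): max_ending_here = 15, max_so_far = 15
Position 5 (value -2): max_ending_here = 13, max_so_far = 15
Position 6 (value -8): max_ending_here = 5, max_so_far = 15
Position 7 (value 15): max_ending_here = 20, max_so_far = 20

Maximum subarray: [15, -2, -8, 15]
Maximum sum: 20

The maximum subarray is [15, -2, -8, 15] with sum 20. This subarray runs from index 4 to index 7.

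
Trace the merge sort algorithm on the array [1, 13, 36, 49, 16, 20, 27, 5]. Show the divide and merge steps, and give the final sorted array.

Merge sort trace:

Split: [1, 13, 36, 49, 16, 20, 27, 5] -> [1, 13, 36, 49] and [16, 20, 27, 5]
  Split: [1, 13, 36, 49] -> [1, 13] and [36, 49]
    Split: [1, 13] -> [1] and [13]
    Merge: [1] + [13] -> [1, 13]
    Split: [36, 49] -> [36] and [49]
    Merge: [36] + [49] -> [36, 49]
  Merge: [1, 13] + [36, 49] -> [1, 13, 36, 49]
  Split: [16, 20, 27, 5] -> [16, 20] and [27, 5]
    Split: [16, 20] -> [16] and [20]
    Merge: [16] + [20] -> [16, 20]
    Split: [27, 5] -> [27] and [5]
    Merge: [27] + [5] -> [5, 27]
  Merge: [16, 20] + [5, 27] -> [5, 16, 20, 27]
Merge: [1, 13, 36, 49] + [5, 16, 20, 27] -> [1, 5, 13, 16, 20, 27, 36, 49]

Final sorted array: [1, 5, 13, 16, 20, 27, 36, 49]

The merge sort proceeds by recursively splitting the array and merging sorted halves.
After all merges, the sorted array is [1, 5, 13, 16, 20, 27, 36, 49].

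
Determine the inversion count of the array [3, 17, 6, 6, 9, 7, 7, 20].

Finding inversions in [3, 17, 6, 6, 9, 7, 7, 20]:

(1, 2): arr[1]=17 > arr[2]=6
(1, 3): arr[1]=17 > arr[3]=6
(1, 4): arr[1]=17 > arr[4]=9
(1, 5): arr[1]=17 > arr[5]=7
(1, 6): arr[1]=17 > arr[6]=7
(4, 5): arr[4]=9 > arr[5]=7
(4, 6): arr[4]=9 > arr[6]=7

Total inversions: 7

The array has 7 inversion(s): (1,2), (1,3), (1,4), (1,5), (1,6), (4,5), (4,6). Each pair (i,j) satisfies i < j and arr[i] > arr[j].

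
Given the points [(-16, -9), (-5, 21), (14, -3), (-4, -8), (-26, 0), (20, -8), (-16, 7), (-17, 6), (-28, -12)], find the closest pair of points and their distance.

Computing all pairwise distances among 9 points:

d((-16, -9), (-5, 21)) = 31.9531
d((-16, -9), (14, -3)) = 30.5941
d((-16, -9), (-4, -8)) = 12.0416
d((-16, -9), (-26, 0)) = 13.4536
d((-16, -9), (20, -8)) = 36.0139
d((-16, -9), (-16, 7)) = 16.0
d((-16, -9), (-17, 6)) = 15.0333
d((-16, -9), (-28, -12)) = 12.3693
d((-5, 21), (14, -3)) = 30.6105
d((-5, 21), (-4, -8)) = 29.0172
d((-5, 21), (-26, 0)) = 29.6985
d((-5, 21), (20, -8)) = 38.2884
d((-5, 21), (-16, 7)) = 17.8045
d((-5, 21), (-17, 6)) = 19.2094
d((-5, 21), (-28, -12)) = 40.2244
d((14, -3), (-4, -8)) = 18.6815
d((14, -3), (-26, 0)) = 40.1123
d((14, -3), (20, -8)) = 7.8102
d((14, -3), (-16, 7)) = 31.6228
d((14, -3), (-17, 6)) = 32.28
d((14, -3), (-28, -12)) = 42.9535
d((-4, -8), (-26, 0)) = 23.4094
d((-4, -8), (20, -8)) = 24.0
d((-4, -8), (-16, 7)) = 19.2094
d((-4, -8), (-17, 6)) = 19.105
d((-4, -8), (-28, -12)) = 24.3311
d((-26, 0), (20, -8)) = 46.6905
d((-26, 0), (-16, 7)) = 12.2066
d((-26, 0), (-17, 6)) = 10.8167
d((-26, 0), (-28, -12)) = 12.1655
d((20, -8), (-16, 7)) = 39.0
d((20, -8), (-17, 6)) = 39.5601
d((20, -8), (-28, -12)) = 48.1664
d((-16, 7), (-17, 6)) = 1.4142 <-- minimum
d((-16, 7), (-28, -12)) = 22.4722
d((-17, 6), (-28, -12)) = 21.095

Closest pair: (-16, 7) and (-17, 6) with distance 1.4142

The closest pair is (-16, 7) and (-17, 6) with Euclidean distance 1.4142. For 9 points, brute-force pairwise comparison is shown above. For large n, the divide-and-conquer algorithm (sort by x, recurse on halves, check the dividing strip) achieves O(n log n).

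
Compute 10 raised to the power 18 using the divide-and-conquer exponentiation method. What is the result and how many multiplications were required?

Computing 10^18 by squaring (build up from 10^1; each line after the first costs one multiplication):

10^1 = 10
10^2 = (10^1)^2 = 10^2 = 100
10^4 = (10^2)^2 = 100^2 = 10000
10^8 = (10^4)^2 = 10000^2 = 100000000
10^9 = 10 * 10^8 = 10 * 100000000 = 1000000000
10^18 = (10^9)^2 = 1000000000^2 = 1000000000000000000

Result: 1000000000000000000
Multiplications needed: 5 (5 lines after 10^1)

10^18 = 1000000000000000000. Using exponentiation by squaring, this requires 5 multiplications. The key idea: if the exponent is even, square the half-power; if odd, multiply by the base once.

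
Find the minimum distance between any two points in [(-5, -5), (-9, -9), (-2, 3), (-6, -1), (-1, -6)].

Computing all pairwise distances among 5 points:

d((-5, -5), (-9, -9)) = 5.6569
d((-5, -5), (-2, 3)) = 8.544
d((-5, -5), (-6, -1)) = 4.1231 <-- minimum
d((-5, -5), (-1, -6)) = 4.1231 <-- minimum
d((-9, -9), (-2, 3)) = 13.8924
d((-9, -9), (-6, -1)) = 8.544
d((-9, -9), (-1, -6)) = 8.544
d((-2, 3), (-6, -1)) = 5.6569
d((-2, 3), (-1, -6)) = 9.0554
d((-6, -1), (-1, -6)) = 7.0711

Minimum distance: 4.1231 (tie among 2 pairs: (-5, -5) and (-6, -1); (-5, -5) and (-1, -6))

The minimum Euclidean distance is 4.1231. There is a tie: 2 pairs achieve this minimum — (-5, -5) and (-6, -1); (-5, -5) and (-1, -6). Any of these is a valid closest pair. For 5 points, brute-force pairwise comparison is shown above. For large n, the divide-and-conquer algorithm (sort by x, recurse on halves, check the dividing strip) achieves O(n log n).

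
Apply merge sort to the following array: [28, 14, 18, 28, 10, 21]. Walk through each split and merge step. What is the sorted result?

Merge sort trace:

Split: [28, 14, 18, 28, 10, 21] -> [28, 14, 18] and [28, 10, 21]
  Split: [28, 14, 18] -> [28] and [14, 18]
    Split: [14, 18] -> [14] and [18]
    Merge: [14] + [18] -> [14, 18]
  Merge: [28] + [14, 18] -> [14, 18, 28]
  Split: [28, 10, 21] -> [28] and [10, 21]
    Split: [10, 21] -> [10] and [21]
    Merge: [10] + [21] -> [10, 21]
  Merge: [28] + [10, 21] -> [10, 21, 28]
Merge: [14, 18, 28] + [10, 21, 28] -> [10, 14, 18, 21, 28, 28]

Final sorted array: [10, 14, 18, 21, 28, 28]

The merge sort proceeds by recursively splitting the array and merging sorted halves.
After all merges, the sorted array is [10, 14, 18, 21, 28, 28].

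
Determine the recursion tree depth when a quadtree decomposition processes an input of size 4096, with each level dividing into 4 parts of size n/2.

For divide and conquer with division factor 2:

Problem sizes at each level:
Level 0: 4096
Level 1: 2048
Level 2: 1024
Level 3: 512
Level 4: 256
Level 5: 128
Level 6: 64
Level 7: 32
Level 8: 16
Level 9: 8
Level 10: 4
Level 11: 2
Level 12: 1

The root is level 0 and the size-1 base case is level 12 (the tree spans levels 0 through 12, i.e. 13 levels counting the root), so the depth is the number of divisions: log_2(4096) = 12

The recursion tree depth is log_2(4096) = 12. At each level, the problem size is divided by 2, so it takes 12 divisions to reduce to a base case of size 1. The algorithm makes 4 recursive calls at each level.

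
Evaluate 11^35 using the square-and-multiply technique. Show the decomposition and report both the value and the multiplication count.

Computing 11^35 by squaring (build up from 11^1; each line after the first costs one multiplication):

11^1 = 11
11^2 = (11^1)^2 = 11^2 = 121
11^4 = (11^2)^2 = 121^2 = 14641
11^8 = (11^4)^2 = 14641^2 = 214358881
11^16 = (11^8)^2 = 214358881^2 = 45949729863572161
11^17 = 11 * 11^16 = 11 * 45949729863572161 = 505447028499293771
11^34 = (11^17)^2 = 505447028499293771^2 = 255476698618765889551019445759400441
11^35 = 11 * 11^34 = 11 * 255476698618765889551019445759400441 = 2810243684806424785061213903353404851

Result: 2810243684806424785061213903353404851
Multiplications needed: 7 (7 lines after 11^1)

11^35 = 2810243684806424785061213903353404851. Using exponentiation by squaring, this requires 7 multiplications. The key idea: if the exponent is even, square the half-power; if odd, multiply by the base once.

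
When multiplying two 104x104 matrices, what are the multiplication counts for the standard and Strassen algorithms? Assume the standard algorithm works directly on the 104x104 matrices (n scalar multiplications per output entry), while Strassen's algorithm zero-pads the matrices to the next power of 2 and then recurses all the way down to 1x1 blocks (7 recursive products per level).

Matrix multiplication for 104x104 matrices:

Strassen's algorithm requires power-of-2 dimensions. Pad 104x104 to 128x128 (next power of 2).

Standard algorithm: 104^3 = 1124864 multiplications
Strassen's algorithm: 7^(log2(128)) = 7^7 = 823543 multiplications
Savings: 1124864 - 823543 = 301321 multiplications

Standard: 1124864 multiplications (104^3). Strassen: 823543 multiplications (7^7, after padding to 128x128). Strassen reduces 8 recursive multiplications to 7 at each level.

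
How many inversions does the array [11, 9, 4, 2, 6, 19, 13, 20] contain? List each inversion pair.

Finding inversions in [11, 9, 4, 2, 6, 19, 13, 20]:

(0, 1): arr[0]=11 > arr[1]=9
(0, 2): arr[0]=11 > arr[2]=4
(0, 3): arr[0]=11 > arr[3]=2
(0, 4): arr[0]=11 > arr[4]=6
(1, 2): arr[1]=9 > arr[2]=4
(1, 3): arr[1]=9 > arr[3]=2
(1, 4): arr[1]=9 > arr[4]=6
(2, 3): arr[2]=4 > arr[3]=2
(5, 6): arr[5]=19 > arr[6]=13

Total inversions: 9

The array has 9 inversion(s): (0,1), (0,2), (0,3), (0,4), (1,2), (1,3), (1,4), (2,3), (5,6). Each pair (i,j) satisfies i < j and arr[i] > arr[j].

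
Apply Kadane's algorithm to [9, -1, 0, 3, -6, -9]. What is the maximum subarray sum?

Using Kadane's algorithm on [9, -1, 0, 3, -6, -9]:

Scanning through the array:
Position 1 (value -1): max_ending_here = 8, max_so_far = 9
Position 2 (value 0): max_ending_here = 8, max_so_far = 9
Position 3 (value 3): max_ending_here = 11, max_so_far = 11
Position 4 (value -6): max_ending_here = 5, max_so_far = 11
Position 5 (value -9): max_ending_here = -4, max_so_far = 11

Maximum subarray: [9, -1, 0, 3]
Maximum sum: 11

The maximum subarray is [9, -1, 0, 3] with sum 11. This subarray runs from index 0 to index 3.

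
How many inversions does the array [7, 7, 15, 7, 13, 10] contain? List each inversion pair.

Finding inversions in [7, 7, 15, 7, 13, 10]:

(2, 3): arr[2]=15 > arr[3]=7
(2, 4): arr[2]=15 > arr[4]=13
(2, 5): arr[2]=15 > arr[5]=10
(4, 5): arr[4]=13 > arr[5]=10

Total inversions: 4

The array has 4 inversion(s): (2,3), (2,4), (2,5), (4,5). Each pair (i,j) satisfies i < j and arr[i] > arr[j].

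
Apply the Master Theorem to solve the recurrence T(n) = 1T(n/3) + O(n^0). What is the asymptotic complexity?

Master Theorem for T(n) = 1T(n/3) + O(n^0):

a = 1, b = 3, c = 0
log_b(a) = log_3(1) = 0.0000

Case 2: c = 0 = log_3(1) = 0.0000
T(n) = O(n^0 log n) = O(log n)

For T(n) = 1T(n/3) + O(n^0): log_3(1) = 0.0000. This is Case 2 of the Master Theorem (c = log_b(a), equal work at all levels), giving O(log n).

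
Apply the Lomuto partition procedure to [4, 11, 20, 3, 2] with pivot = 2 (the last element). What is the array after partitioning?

Lomuto partition with pivot = 2:

Initial array: [4, 11, 20, 3, 2]

arr[0]=4 > 2: no swap
arr[1]=11 > 2: no swap
arr[2]=20 > 2: no swap
arr[3]=3 > 2: no swap

Place pivot at position 0: [2, 11, 20, 3, 4]
Pivot position: 0

After partitioning with pivot 2, the array becomes [2, 11, 20, 3, 4]. The pivot is placed at index 0. All elements to the left of the pivot are <= 2, and all elements to the right are > 2.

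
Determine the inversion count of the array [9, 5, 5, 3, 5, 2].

Finding inversions in [9, 5, 5, 3, 5, 2]:

(0, 1): arr[0]=9 > arr[1]=5
(0, 2): arr[0]=9 > arr[2]=5
(0, 3): arr[0]=9 > arr[3]=3
(0, 4): arr[0]=9 > arr[4]=5
(0, 5): arr[0]=9 > arr[5]=2
(1, 3): arr[1]=5 > arr[3]=3
(1, 5): arr[1]=5 > arr[5]=2
(2, 3): arr[2]=5 > arr[3]=3
(2, 5): arr[2]=5 > arr[5]=2
(3, 5): arr[3]=3 > arr[5]=2
(4, 5): arr[4]=5 > arr[5]=2

Total inversions: 11

The array has 11 inversion(s): (0,1), (0,2), (0,3), (0,4), (0,5), (1,3), (1,5), (2,3), (2,5), (3,5), (4,5). Each pair (i,j) satisfies i < j and arr[i] > arr[j].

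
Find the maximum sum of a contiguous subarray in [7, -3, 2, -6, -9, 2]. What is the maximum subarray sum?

Using Kadane's algorithm on [7, -3, 2, -6, -9, 2]:

Scanning through the array:
Position 1 (value -3): max_ending_here = 4, max_so_far = 7
Position 2 (value 2): max_ending_here = 6, max_so_far = 7
Position 3 (value -6): max_ending_here = 0, max_so_far = 7
Position 4 (value -9): max_ending_here = -9, max_so_far = 7
Position 5 (value 2): max_ending_here = 2, max_so_far = 7

Maximum subarray: [7]
Maximum sum: 7

The maximum subarray is [7] with sum 7. This subarray runs from index 0 to index 0.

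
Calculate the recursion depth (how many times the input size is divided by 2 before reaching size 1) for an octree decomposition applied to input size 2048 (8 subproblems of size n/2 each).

For divide and conquer with division factor 2:

Problem sizes at each level:
Level 0: 2048
Level 1: 1024
Level 2: 512
Level 3: 256
Level 4: 128
Level 5: 64
Level 6: 32
Level 7: 16
Level 8: 8
Level 9: 4
Level 10: 2
Level 11: 1

The root is level 0 and the size-1 base case is level 11 (the tree spans levels 0 through 11, i.e. 12 levels counting the root), so the depth is the number of divisions: log_2(2048) = 11

The recursion tree depth is log_2(2048) = 11. At each level, the problem size is divided by 2, so it takes 11 divisions to reduce to a base case of size 1. The algorithm makes 8 recursive calls at each level.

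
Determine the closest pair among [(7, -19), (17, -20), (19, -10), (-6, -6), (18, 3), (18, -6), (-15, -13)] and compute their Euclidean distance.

Computing all pairwise distances among 7 points:

d((7, -19), (17, -20)) = 10.0499
d((7, -19), (19, -10)) = 15.0
d((7, -19), (-6, -6)) = 18.3848
d((7, -19), (18, 3)) = 24.5967
d((7, -19), (18, -6)) = 17.0294
d((7, -19), (-15, -13)) = 22.8035
d((17, -20), (19, -10)) = 10.198
d((17, -20), (-6, -6)) = 26.9258
d((17, -20), (18, 3)) = 23.0217
d((17, -20), (18, -6)) = 14.0357
d((17, -20), (-15, -13)) = 32.7567
d((19, -10), (-6, -6)) = 25.318
d((19, -10), (18, 3)) = 13.0384
d((19, -10), (18, -6)) = 4.1231 <-- minimum
d((19, -10), (-15, -13)) = 34.1321
d((-6, -6), (18, 3)) = 25.632
d((-6, -6), (18, -6)) = 24.0
d((-6, -6), (-15, -13)) = 11.4018
d((18, 3), (18, -6)) = 9.0
d((18, 3), (-15, -13)) = 36.6742
d((18, -6), (-15, -13)) = 33.7343

Closest pair: (19, -10) and (18, -6) with distance 4.1231

The closest pair is (19, -10) and (18, -6) with Euclidean distance 4.1231. For 7 points, brute-force pairwise comparison is shown above. For large n, the divide-and-conquer algorithm (sort by x, recurse on halves, check the dividing strip) achieves O(n log n).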